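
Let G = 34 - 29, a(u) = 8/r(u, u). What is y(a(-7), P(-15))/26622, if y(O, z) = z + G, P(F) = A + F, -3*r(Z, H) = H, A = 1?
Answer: -1/2958 ≈ -0.00033807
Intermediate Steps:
r(Z, H) = -H/3
P(F) = 1 + F
a(u) = -24/u (a(u) = 8/((-u/3)) = 8*(-3/u) = -24/u)
G = 5
y(O, z) = 5 + z (y(O, z) = z + 5 = 5 + z)
y(a(-7), P(-15))/26622 = (5 + (1 - 15))/26622 = (5 - 14)*(1/26622) = -9*1/26622 = -1/2958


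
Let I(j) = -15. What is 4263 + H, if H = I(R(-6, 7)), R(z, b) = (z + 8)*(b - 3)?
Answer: 4248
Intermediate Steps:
R(z, b) = (-3 + b)*(8 + z) (R(z, b) = (8 + z)*(-3 + b) = (-3 + b)*(8 + z))
H = -15
4263 + H = 4263 - 15 = 4248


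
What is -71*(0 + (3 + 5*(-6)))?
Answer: 1917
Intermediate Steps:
-71*(0 + (3 + 5*(-6))) = -71*(0 + (3 - 30)) = -71*(0 - 27) = -71*(-27) = 1917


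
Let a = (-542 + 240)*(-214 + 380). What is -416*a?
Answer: 20854912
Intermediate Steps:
a = -50132 (a = -302*166 = -50132)
-416*a = -416*(-50132) = 20854912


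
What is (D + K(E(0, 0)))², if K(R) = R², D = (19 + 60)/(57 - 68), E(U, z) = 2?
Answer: 1225/121 ≈ 10.124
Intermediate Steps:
D = -79/11 (D = 79/(-11) = 79*(-1/11) = -79/11 ≈ -7.1818)
(D + K(E(0, 0)))² = (-79/11 + 2²)² = (-79/11 + 4)² = (-35/11)² = 1225/121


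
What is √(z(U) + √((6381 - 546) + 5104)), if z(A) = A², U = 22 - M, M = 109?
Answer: √(7569 + √10939) ≈ 87.599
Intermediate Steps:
U = -87 (U = 22 - 1*109 = 22 - 109 = -87)
√(z(U) + √((6381 - 546) + 5104)) = √((-87)² + √((6381 - 546) + 5104)) = √(7569 + √(5835 + 5104)) = √(7569 + √10939)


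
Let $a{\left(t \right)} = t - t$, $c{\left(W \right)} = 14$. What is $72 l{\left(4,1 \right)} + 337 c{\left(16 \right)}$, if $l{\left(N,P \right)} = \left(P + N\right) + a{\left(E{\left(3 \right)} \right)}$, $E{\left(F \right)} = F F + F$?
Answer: $5078$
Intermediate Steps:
$E{\left(F \right)} = F + F^{2}$ ($E{\left(F \right)} = F^{2} + F = F + F^{2}$)
$a{\left(t \right)} = 0$
$l{\left(N,P \right)} = N + P$ ($l{\left(N,P \right)} = \left(P + N\right) + 0 = \left(N + P\right) + 0 = N + P$)
$72 l{\left(4,1 \right)} + 337 c{\left(16 \right)} = 72 \left(4 + 1\right) + 337 \cdot 14 = 72 \cdot 5 + 4718 = 360 + 4718 = 5078$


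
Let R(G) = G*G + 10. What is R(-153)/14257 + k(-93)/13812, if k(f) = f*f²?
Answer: -3714751507/65639228 ≈ -56.593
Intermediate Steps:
k(f) = f³
R(G) = 10 + G² (R(G) = G² + 10 = 10 + G²)
R(-153)/14257 + k(-93)/13812 = (10 + (-153)²)/14257 + (-93)³/13812 = (10 + 23409)*(1/14257) - 804357*1/13812 = 23419*(1/14257) - 268119/4604 = 23419/14257 - 268119/4604 = -3714751507/65639228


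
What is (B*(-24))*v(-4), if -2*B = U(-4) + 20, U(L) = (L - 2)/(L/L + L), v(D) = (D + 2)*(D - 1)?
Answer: 2640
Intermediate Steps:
v(D) = (-1 + D)*(2 + D) (v(D) = (2 + D)*(-1 + D) = (-1 + D)*(2 + D))
U(L) = (-2 + L)/(1 + L)
B = -11 (B = -((-2 - 4)/(1 - 4) + 20)/2 = -(-6/(-3) + 20)/2 = -(-1/3*(-6) + 20)/2 = -(2 + 20)/2 = -1/2*22 = -11)
(B*(-24))*v(-4) = (-11*(-24))*(-2 - 4 + (-4)**2) = 264*(-2 - 4 + 16) = 264*10 = 2640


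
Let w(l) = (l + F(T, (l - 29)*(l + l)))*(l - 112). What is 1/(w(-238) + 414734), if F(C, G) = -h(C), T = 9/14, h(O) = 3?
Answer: 1/499084 ≈ 2.0037e-6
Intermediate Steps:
T = 9/14 (T = 9*(1/14) = 9/14 ≈ 0.64286)
F(C, G) = -3 (F(C, G) = -1*3 = -3)
w(l) = (-112 + l)*(-3 + l) (w(l) = (l - 3)*(l - 112) = (-3 + l)*(-112 + l) = (-112 + l)*(-3 + l))
1/(w(-238) + 414734) = 1/((336 + (-238)**2 - 115*(-238)) + 414734) = 1/((336 + 56644 + 27370) + 414734) = 1/(84350 + 414734) = 1/499084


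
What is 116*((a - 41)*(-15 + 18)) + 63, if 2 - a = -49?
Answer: 3543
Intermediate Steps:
a = 51 (a = 2 - 1*(-49) = 2 + 49 = 51)
116*((a - 41)*(-15 + 18)) + 63 = 116*((51 - 41)*(-15 + 18)) + 63 = 116*(10*3) + 63 = 116*30 + 63 = 3480 + 63 = 3543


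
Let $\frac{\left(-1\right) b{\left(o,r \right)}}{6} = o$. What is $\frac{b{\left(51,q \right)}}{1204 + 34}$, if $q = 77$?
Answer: $- \frac{153}{619} \approx -0.24717$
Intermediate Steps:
$b{\left(o,r \right)} = - 6 o$
$\frac{b{\left(51,q \right)}}{1204 + 34} = \frac{\left(-6\right) 51}{1204 + 34} = - \frac{306}{1238} = \left(-306\right) \frac{1}{1238} = - \frac{153}{619}$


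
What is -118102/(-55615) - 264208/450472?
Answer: 4813464528/3131625035 ≈ 1.5371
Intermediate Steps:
-118102/(-55615) - 264208/450472 = -118102*(-1/55615) - 264208*1/450472 = 118102/55615 - 33026/56309 = 4813464528/3131625035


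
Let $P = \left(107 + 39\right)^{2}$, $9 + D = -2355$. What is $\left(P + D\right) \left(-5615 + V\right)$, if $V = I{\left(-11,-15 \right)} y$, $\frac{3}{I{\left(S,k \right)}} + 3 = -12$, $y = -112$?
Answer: $- \frac{529954776}{5} \approx -1.0599 \cdot 10^{8}$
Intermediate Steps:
$D = -2364$ ($D = -9 - 2355 = -2364$)
$I{\left(S,k \right)} = - \frac{1}{5}$ ($I{\left(S,k \right)} = \frac{3}{-3 - 12} = \frac{3}{-15} = 3 \left(- \frac{1}{15}\right) = - \frac{1}{5}$)
$V = \frac{112}{5}$ ($V = \left(- \frac{1}{5}\right) \left(-112\right) = \frac{112}{5} \approx 22.4$)
$P = 21316$ ($P = 146^{2} = 21316$)
$\left(P + D\right) \left(-5615 + V\right) = \left(21316 - 2364\right) \left(-5615 + \frac{112}{5}\right) = 18952 \left(- \frac{27963}{5}\right) = - \frac{529954776}{5}$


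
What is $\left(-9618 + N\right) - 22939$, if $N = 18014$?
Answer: $-14543$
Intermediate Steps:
$\left(-9618 + N\right) - 22939 = \left(-9618 + 18014\right) - 22939 = 8396 - 22939 = -14543$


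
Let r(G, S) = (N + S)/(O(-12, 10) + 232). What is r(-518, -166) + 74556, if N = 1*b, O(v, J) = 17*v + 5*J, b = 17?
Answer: 5815219/78 ≈ 74554.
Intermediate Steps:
O(v, J) = 5*J + 17*v
N = 17 (N = 1*17 = 17)
r(G, S) = 17/78 + S/78 (r(G, S) = (17 + S)/((5*10 + 17*(-12)) + 232) = (17 + S)/((50 - 204) + 232) = (17 + S)/(-154 + 232) = (17 + S)/78 = (17 + S)*(1/78) = 17/78 + S/78)
r(-518, -166) + 74556 = (17/78 + (1/78)*(-166)) + 74556 = (17/78 - 83/39) + 74556 = -149/78 + 74556 = 5815219/78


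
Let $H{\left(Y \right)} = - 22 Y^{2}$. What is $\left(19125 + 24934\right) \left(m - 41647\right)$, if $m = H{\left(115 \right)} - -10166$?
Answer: $-14205987429$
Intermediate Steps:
$m = -280784$ ($m = - 22 \cdot 115^{2} - -10166 = \left(-22\right) 13225 + 10166 = -290950 + 10166 = -280784$)
$\left(19125 + 24934\right) \left(m - 41647\right) = \left(19125 + 24934\right) \left(-280784 - 41647\right) = 44059 \left(-322431\right) = -14205987429$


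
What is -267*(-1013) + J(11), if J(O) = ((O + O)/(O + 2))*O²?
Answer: 3518785/13 ≈ 2.7068e+5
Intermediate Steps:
J(O) = 2*O³/(2 + O) (J(O) = ((2*O)/(2 + O))*O² = (2*O/(2 + O))*O² = 2*O³/(2 + O))
-267*(-1013) + J(11) = -267*(-1013) + 2*11³/(2 + 11) = 270471 + 2*1331/13 = 270471 + 2*1331*(1/13) = 270471 + 2662/13 = 3518785/13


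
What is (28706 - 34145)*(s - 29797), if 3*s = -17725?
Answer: 194201308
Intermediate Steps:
s = -17725/3 (s = (⅓)*(-17725) = -17725/3 ≈ -5908.3)
(28706 - 34145)*(s - 29797) = (28706 - 34145)*(-17725/3 - 29797) = -5439*(-107116/3) = 194201308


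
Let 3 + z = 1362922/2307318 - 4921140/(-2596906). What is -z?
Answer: 59262474086/115228614579 ≈ 0.51430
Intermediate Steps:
z = -59262474086/115228614579 (z = -3 + (1362922/2307318 - 4921140/(-2596906)) = -3 + (1362922*(1/2307318) - 4921140*(-1/2596906)) = -3 + (681461/1153659 + 2460570/1298453) = -3 + 286423369651/115228614579 = -59262474086/115228614579 ≈ -0.51430)
-z = -1*(-59262474086/115228614579) = 59262474086/115228614579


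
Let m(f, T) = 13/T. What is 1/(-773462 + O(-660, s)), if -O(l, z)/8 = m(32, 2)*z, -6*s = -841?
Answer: -3/2342252 ≈ -1.2808e-6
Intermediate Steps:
s = 841/6 (s = -⅙*(-841) = 841/6 ≈ 140.17)
O(l, z) = -52*z (O(l, z) = -8*13/2*z = -8*13*(½)*z = -52*z)
1/(-773462 + O(-660, s)) = 1/(-773462 - 52*841/6) = 1/(-773462 - 21866/3) = 1/(-2342252/3) = -3/2342252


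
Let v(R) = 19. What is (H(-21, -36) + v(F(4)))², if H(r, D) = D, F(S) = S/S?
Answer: 289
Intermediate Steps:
F(S) = 1
(H(-21, -36) + v(F(4)))² = (-36 + 19)² = (-17)² = 289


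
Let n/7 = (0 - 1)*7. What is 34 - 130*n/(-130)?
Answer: -15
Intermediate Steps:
n = -49 (n = 7*((0 - 1)*7) = 7*(-1*7) = 7*(-7) = -49)
34 - 130*n/(-130) = 34 - (-6370)/(-130) = 34 - (-6370)*(-1)/130 = 34 - 130*49/130 = 34 - 49 = -15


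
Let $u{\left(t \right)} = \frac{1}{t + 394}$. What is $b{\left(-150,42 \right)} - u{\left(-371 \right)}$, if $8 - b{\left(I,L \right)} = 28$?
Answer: $- \frac{461}{23} \approx -20.043$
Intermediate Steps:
$u{\left(t \right)} = \frac{1}{394 + t}$
$b{\left(I,L \right)} = -20$ ($b{\left(I,L \right)} = 8 - 28 = -20$)
$b{\left(-150,42 \right)} - u{\left(-371 \right)} = -20 - \frac{1}{394 - 371} = -20 - \frac{1}{23} = - \frac{461}{23}$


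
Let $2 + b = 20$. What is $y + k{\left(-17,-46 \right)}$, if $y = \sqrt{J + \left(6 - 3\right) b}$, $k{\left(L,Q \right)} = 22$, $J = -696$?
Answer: $22 + i \sqrt{642} \approx 22.0 + 25.338 i$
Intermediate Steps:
$b = 18$ ($b = -2 + 20 = 18$)
$y = i \sqrt{642}$ ($y = \sqrt{-696 + \left(6 - 3\right) 18} = \sqrt{-696 + 3 \cdot 18} = \sqrt{-696 + 54} = \sqrt{-642} = i \sqrt{642} \approx 25.338 i$)
$y + k{\left(-17,-46 \right)} = i \sqrt{642} + 22 = 22 + i \sqrt{642}$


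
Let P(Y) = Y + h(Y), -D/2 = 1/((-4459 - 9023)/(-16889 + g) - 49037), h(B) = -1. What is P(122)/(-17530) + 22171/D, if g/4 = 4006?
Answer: 824022637631058/1516345 ≈ 5.4343e+8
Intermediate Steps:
g = 16024 (g = 4*4006 = 16024)
D = 1730/42403523 (D = -2/((-4459 - 9023)/(-16889 + 16024) - 49037) = -2/(-13482/(-865) - 49037) = -2/(-13482*(-1/865) - 49037) = -2/(13482/865 - 49037) = -2/(-42403523/865) = -2*(-865/42403523) = 1730/42403523 ≈ 4.0799e-5)
P(Y) = -1 + Y (P(Y) = Y - 1 = -1 + Y)
P(122)/(-17530) + 22171/D = (-1 + 122)/(-17530) + 22171/(1730/42403523) = 121*(-1/17530) + 22171*(42403523/1730) = -121/17530 + 940128508433/1730 = 824022637631058/1516345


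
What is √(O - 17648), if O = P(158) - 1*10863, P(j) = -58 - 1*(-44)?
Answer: 5*I*√1141 ≈ 168.89*I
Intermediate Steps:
P(j) = -14 (P(j) = -58 + 44 = -14)
O = -10877 (O = -14 - 1*10863 = -14 - 10863 = -10877)
√(O - 17648) = √(-10877 - 17648) = √(-28525) = 5*I*√1141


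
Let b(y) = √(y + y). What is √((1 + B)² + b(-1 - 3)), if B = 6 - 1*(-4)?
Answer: √(121 + 2*I*√2) ≈ 11.001 + 0.1286*I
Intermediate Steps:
B = 10 (B = 6 + 4 = 10)
b(y) = √2*√y (b(y) = √(2*y) = √2*√y)
√((1 + B)² + b(-1 - 3)) = √((1 + 10)² + √2*√(-1 - 3)) = √(11² + √2*√(-4)) = √(121 + √2*(2*I)) = √(121 + 2*I*√2)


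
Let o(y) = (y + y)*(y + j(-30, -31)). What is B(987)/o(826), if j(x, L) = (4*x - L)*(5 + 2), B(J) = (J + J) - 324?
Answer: 825/167678 ≈ 0.0049201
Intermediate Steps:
B(J) = -324 + 2*J (B(J) = 2*J - 324 = -324 + 2*J)
j(x, L) = -7*L + 28*x (j(x, L) = (-L + 4*x)*7 = -7*L + 28*x)
o(y) = 2*y*(-623 + y) (o(y) = (y + y)*(y + (-7*(-31) + 28*(-30))) = (2*y)*(y + (217 - 840)) = (2*y)*(y - 623) = (2*y)*(-623 + y) = 2*y*(-623 + y))
B(987)/o(826) = (-324 + 2*987)/((2*826*(-623 + 826))) = (-324 + 1974)/((2*826*203)) = 1650/335356 = 1650*(1/335356) = 825/167678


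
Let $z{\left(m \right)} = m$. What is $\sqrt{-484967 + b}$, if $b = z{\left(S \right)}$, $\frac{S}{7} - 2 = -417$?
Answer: $264 i \sqrt{7} \approx 698.48 i$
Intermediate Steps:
$S = -2905$ ($S = 14 + 7 \left(-417\right) = 14 - 2919 = -2905$)
$b = -2905$
$\sqrt{-484967 + b} = \sqrt{-484967 - 2905} = \sqrt{-487872} = 264 i \sqrt{7}$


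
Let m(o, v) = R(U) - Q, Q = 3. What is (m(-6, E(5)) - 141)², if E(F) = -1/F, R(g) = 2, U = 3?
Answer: 20164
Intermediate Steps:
m(o, v) = -1 (m(o, v) = 2 - 1*3 = 2 - 3 = -1)
(m(-6, E(5)) - 141)² = (-1 - 141)² = (-142)² = 20164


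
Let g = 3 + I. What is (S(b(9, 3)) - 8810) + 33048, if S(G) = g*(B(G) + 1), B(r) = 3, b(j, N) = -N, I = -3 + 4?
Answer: 24254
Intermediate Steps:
I = 1
g = 4 (g = 3 + 1 = 4)
S(G) = 16 (S(G) = 4*(3 + 1) = 4*4 = 16)
(S(b(9, 3)) - 8810) + 33048 = (16 - 8810) + 33048 = -8794 + 33048 = 24254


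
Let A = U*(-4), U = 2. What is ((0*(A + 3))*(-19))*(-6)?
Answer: 0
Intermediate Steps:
A = -8 (A = 2*(-4) = -8)
((0*(A + 3))*(-19))*(-6) = ((0*(-8 + 3))*(-19))*(-6) = ((0*(-5))*(-19))*(-6) = (0*(-19))*(-6) = 0*(-6) = 0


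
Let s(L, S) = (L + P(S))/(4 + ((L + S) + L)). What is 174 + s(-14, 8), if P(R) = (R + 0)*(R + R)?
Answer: 1335/8 ≈ 166.88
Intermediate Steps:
P(R) = 2*R² (P(R) = R*(2*R) = 2*R²)
s(L, S) = (L + 2*S²)/(4 + S + 2*L) (s(L, S) = (L + 2*S²)/(4 + ((L + S) + L)) = (L + 2*S²)/(4 + (S + 2*L)) = (L + 2*S²)/(4 + S + 2*L))
174 + s(-14, 8) = 174 + (-14 + 2*8²)/(4 + 8 + 2*(-14)) = 174 + (-14 + 2*64)/(4 + 8 - 28) = 174 + (-14 + 128)/(-16) = 174 - 1/16*114 = 174 - 57/8 = 1335/8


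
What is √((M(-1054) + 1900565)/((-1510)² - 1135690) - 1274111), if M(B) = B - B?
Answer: I*√66746727635813898/228882 ≈ 1128.8*I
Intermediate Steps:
M(B) = 0
√((M(-1054) + 1900565)/((-1510)² - 1135690) - 1274111) = √((0 + 1900565)/((-1510)² - 1135690) - 1274111) = √(1900565/(2280100 - 1135690) - 1274111) = √(1900565/1144410 - 1274111) = √(1900565*(1/1144410) - 1274111) = √(380113/228882 - 1274111) = √(-291620693789/228882) = I*√66746727635813898/228882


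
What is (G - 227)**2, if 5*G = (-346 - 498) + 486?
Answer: 2229049/25 ≈ 89162.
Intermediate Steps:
G = -358/5 (G = ((-346 - 498) + 486)/5 = (-844 + 486)/5 = (1/5)*(-358) = -358/5 ≈ -71.600)
(G - 227)**2 = (-358/5 - 227)**2 = (-1493/5)**2 = 2229049/25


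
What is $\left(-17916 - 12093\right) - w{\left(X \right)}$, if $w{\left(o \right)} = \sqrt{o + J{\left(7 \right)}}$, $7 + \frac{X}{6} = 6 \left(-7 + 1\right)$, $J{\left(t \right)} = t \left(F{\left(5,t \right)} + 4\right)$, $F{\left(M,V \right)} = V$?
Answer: $-30009 - i \sqrt{181} \approx -30009.0 - 13.454 i$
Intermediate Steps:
$J{\left(t \right)} = t \left(4 + t\right)$ ($J{\left(t \right)} = t \left(t + 4\right) = t \left(4 + t\right)$)
$X = -258$ ($X = -42 + 6 \cdot 6 \left(-7 + 1\right) = -42 + 6 \cdot 6 \left(-6\right) = -42 + 6 \left(-36\right) = -42 - 216 = -258$)
$w{\left(o \right)} = \sqrt{77 + o}$ ($w{\left(o \right)} = \sqrt{o + 7 \left(4 + 7\right)} = \sqrt{o + 7 \cdot 11} = \sqrt{o + 77} = \sqrt{77 + o}$)
$\left(-17916 - 12093\right) - w{\left(X \right)} = \left(-17916 - 12093\right) - \sqrt{77 - 258} = \left(-17916 - 12093\right) - \sqrt{-181} = -30009 - i \sqrt{181}$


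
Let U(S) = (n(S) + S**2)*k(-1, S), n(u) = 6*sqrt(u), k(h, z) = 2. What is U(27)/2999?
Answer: 1458/2999 + 36*sqrt(3)/2999 ≈ 0.50695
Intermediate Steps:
U(S) = 2*S**2 + 12*sqrt(S) (U(S) = (6*sqrt(S) + S**2)*2 = (S**2 + 6*sqrt(S))*2 = 2*S**2 + 12*sqrt(S))
U(27)/2999 = (2*27**2 + 12*sqrt(27))/2999 = (2*729 + 12*(3*sqrt(3)))*(1/2999) = (1458 + 36*sqrt(3))*(1/2999) = 1458/2999 + 36*sqrt(3)/2999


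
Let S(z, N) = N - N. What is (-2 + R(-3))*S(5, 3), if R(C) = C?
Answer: 0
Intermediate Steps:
S(z, N) = 0
(-2 + R(-3))*S(5, 3) = (-2 - 3)*0 = -5*0 = 0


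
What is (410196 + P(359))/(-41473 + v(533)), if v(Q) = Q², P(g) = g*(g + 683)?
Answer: 392137/121308 ≈ 3.2326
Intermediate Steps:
P(g) = g*(683 + g)
(410196 + P(359))/(-41473 + v(533)) = (410196 + 359*(683 + 359))/(-41473 + 533²) = (410196 + 359*1042)/(-41473 + 284089) = (410196 + 374078)/242616 = 784274*(1/242616) = 392137/121308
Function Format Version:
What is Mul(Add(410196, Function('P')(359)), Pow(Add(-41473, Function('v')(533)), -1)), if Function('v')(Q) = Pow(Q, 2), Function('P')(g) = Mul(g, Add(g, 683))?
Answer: Rational(392137, 121308) ≈ 3.2326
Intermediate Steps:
Function('P')(g) = Mul(g, Add(683, g))
Mul(Add(410196, Function('P')(359)), Pow(Add(-41473, Function('v')(533)), -1)) = Mul(Add(410196, Mul(359, Add(683, 359))), Pow(Add(-41473, Pow(533, 2)), -1)) = Mul(Add(410196, Mul(359, 1042)), Pow(Add(-41473, 284089), -1)) = Mul(Add(410196, 374078), Pow(242616, -1)) = Mul(784274, Rational(1, 242616)) = Rational(392137, 121308)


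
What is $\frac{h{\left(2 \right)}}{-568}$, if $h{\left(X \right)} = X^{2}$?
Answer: $- \frac{1}{142} \approx -0.0070423$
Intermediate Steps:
$\frac{h{\left(2 \right)}}{-568} = \frac{2^{2}}{-568} = 4 \left(- \frac{1}{568}\right) = - \frac{1}{142}$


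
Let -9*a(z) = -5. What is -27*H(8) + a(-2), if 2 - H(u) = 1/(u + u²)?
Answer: -3821/72 ≈ -53.069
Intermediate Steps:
a(z) = 5/9 (a(z) = -⅑*(-5) = 5/9)
H(u) = 2 - 1/(u + u²)
-27*H(8) + a(-2) = -27*(-1 + 2*8 + 2*8²)/(8*(1 + 8)) + 5/9 = -27*(-1 + 16 + 2*64)/(8*9) + 5/9 = -27*(-1 + 16 + 128)/(8*9) + 5/9 = -27*143/(8*9) + 5/9 = -27*143/72 + 5/9 = -429/8 + 5/9 = -3821/72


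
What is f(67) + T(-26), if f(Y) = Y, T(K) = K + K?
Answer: 15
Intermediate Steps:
T(K) = 2*K
f(67) + T(-26) = 67 + 2*(-26) = 67 - 52 = 15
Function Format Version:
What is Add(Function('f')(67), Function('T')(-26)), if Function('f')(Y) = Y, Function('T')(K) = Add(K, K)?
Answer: 15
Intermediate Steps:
Function('T')(K) = Mul(2, K)
Add(Function('f')(67), Function('T')(-26)) = Add(67, Mul(2, -26)) = Add(67, -52) = 15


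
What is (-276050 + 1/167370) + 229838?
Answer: -7734502439/167370 ≈ -46212.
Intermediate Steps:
(-276050 + 1/167370) + 229838 = -46202488499/167370 + 229838 = -7734502439/167370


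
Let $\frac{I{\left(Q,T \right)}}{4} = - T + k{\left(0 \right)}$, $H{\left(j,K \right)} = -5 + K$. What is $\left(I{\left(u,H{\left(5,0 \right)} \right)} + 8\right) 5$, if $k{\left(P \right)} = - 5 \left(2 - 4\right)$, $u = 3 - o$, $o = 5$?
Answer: $340$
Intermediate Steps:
$u = -2$ ($u = 3 - 5 = -2$)
$k{\left(P \right)} = 10$ ($k{\left(P \right)} = \left(-5\right) \left(-2\right) = 10$)
$I{\left(Q,T \right)} = 40 - 4 T$ ($I{\left(Q,T \right)} = 4 \left(- T + 10\right) = 4 \left(10 - T\right) = 40 - 4 T$)
$\left(I{\left(u,H{\left(5,0 \right)} \right)} + 8\right) 5 = \left(\left(40 - 4 \left(-5 + 0\right)\right) + 8\right) 5 = \left(\left(40 - -20\right) + 8\right) 5 = \left(\left(40 + 20\right) + 8\right) 5 = \left(60 + 8\right) 5 = 68 \cdot 5 = 340$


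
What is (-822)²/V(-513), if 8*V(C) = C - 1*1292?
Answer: -5405472/1805 ≈ -2994.7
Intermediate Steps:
V(C) = -323/2 + C/8 (V(C) = (C - 1*1292)/8 = (C - 1292)/8 = (-1292 + C)/8 = -323/2 + C/8)
(-822)²/V(-513) = (-822)²/(-323/2 + (⅛)*(-513)) = 675684/(-323/2 - 513/8) = 675684/(-1805/8) = 675684*(-8/1805) = -5405472/1805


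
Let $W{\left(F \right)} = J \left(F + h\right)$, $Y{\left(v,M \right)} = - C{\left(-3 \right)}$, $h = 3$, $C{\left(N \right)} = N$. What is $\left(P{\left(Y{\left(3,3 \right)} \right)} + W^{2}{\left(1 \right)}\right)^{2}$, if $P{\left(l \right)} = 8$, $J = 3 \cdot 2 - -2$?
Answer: $1065024$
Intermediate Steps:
$J = 8$ ($J = 6 + 2 = 8$)
$Y{\left(v,M \right)} = 3$ ($Y{\left(v,M \right)} = \left(-1\right) \left(-3\right) = 3$)
$W{\left(F \right)} = 24 + 8 F$ ($W{\left(F \right)} = 8 \left(F + 3\right) = 8 \left(3 + F\right) = 24 + 8 F$)
$\left(P{\left(Y{\left(3,3 \right)} \right)} + W^{2}{\left(1 \right)}\right)^{2} = \left(8 + \left(24 + 8 \cdot 1\right)^{2}\right)^{2} = \left(8 + \left(24 + 8\right)^{2}\right)^{2} = \left(8 + 32^{2}\right)^{2} = \left(8 + 1024\right)^{2} = 1032^{2} = 1065024$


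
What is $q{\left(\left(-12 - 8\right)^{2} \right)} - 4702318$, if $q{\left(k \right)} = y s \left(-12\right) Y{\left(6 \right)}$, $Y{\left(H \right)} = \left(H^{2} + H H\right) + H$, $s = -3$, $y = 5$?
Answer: $-4688278$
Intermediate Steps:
$Y{\left(H \right)} = H + 2 H^{2}$ ($Y{\left(H \right)} = \left(H^{2} + H^{2}\right) + H = 2 H^{2} + H = H + 2 H^{2}$)
$q{\left(k \right)} = 14040$ ($q{\left(k \right)} = 5 \left(-3\right) \left(-12\right) 6 \left(1 + 2 \cdot 6\right) = \left(-15\right) \left(-12\right) 6 \left(1 + 12\right) = 180 \cdot 6 \cdot 13 = 180 \cdot 78 = 14040$)
$q{\left(\left(-12 - 8\right)^{2} \right)} - 4702318 = 14040 - 4702318 = -4688278$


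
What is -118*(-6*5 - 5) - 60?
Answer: 4070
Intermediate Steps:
-118*(-6*5 - 5) - 60 = -118*(-30 - 5) - 60 = -118*(-35) - 60 = 4130 - 60 = 4070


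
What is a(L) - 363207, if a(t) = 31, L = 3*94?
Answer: -363176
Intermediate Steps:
L = 282
a(L) - 363207 = 31 - 363207 = -363176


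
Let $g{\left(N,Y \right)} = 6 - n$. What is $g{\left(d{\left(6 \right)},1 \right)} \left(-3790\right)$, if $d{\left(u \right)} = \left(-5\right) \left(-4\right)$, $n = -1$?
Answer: $-26530$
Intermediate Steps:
$d{\left(u \right)} = 20$
$g{\left(N,Y \right)} = 7$ ($g{\left(N,Y \right)} = 6 - -1 = 6 + 1 = 7$)
$g{\left(d{\left(6 \right)},1 \right)} \left(-3790\right) = 7 \left(-3790\right) = -26530$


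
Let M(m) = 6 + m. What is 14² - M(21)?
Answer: 169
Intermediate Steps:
14² - M(21) = 14² - (6 + 21) = 196 - 1*27 = 196 - 27 = 169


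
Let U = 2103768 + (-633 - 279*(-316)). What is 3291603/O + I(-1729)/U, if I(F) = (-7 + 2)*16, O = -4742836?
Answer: -1030466541311/1484710254852 ≈ -0.69405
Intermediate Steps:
I(F) = -80 (I(F) = -5*16 = -80)
U = 2191299 (U = 2103768 + (-633 + 88164) = 2103768 + 87531 = 2191299)
3291603/O + I(-1729)/U = 3291603/(-4742836) - 80/2191299 = 3291603*(-1/4742836) - 80*1/2191299 = -470229/677548 - 80/2191299 = -1030466541311/1484710254852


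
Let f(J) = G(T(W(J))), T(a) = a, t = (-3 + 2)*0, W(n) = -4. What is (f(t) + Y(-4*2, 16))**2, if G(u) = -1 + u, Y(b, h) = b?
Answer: 169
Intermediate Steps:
t = 0 (t = -1*0 = 0)
f(J) = -5 (f(J) = -1 - 4 = -5)
(f(t) + Y(-4*2, 16))**2 = (-5 - 4*2)**2 = (-5 - 8)**2 = (-13)**2 = 169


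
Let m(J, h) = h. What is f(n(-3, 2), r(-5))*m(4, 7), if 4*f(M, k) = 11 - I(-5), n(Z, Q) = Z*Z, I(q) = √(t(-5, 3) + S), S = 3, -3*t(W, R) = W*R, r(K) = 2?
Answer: 77/4 - 7*√2/2 ≈ 14.300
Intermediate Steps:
t(W, R) = -R*W/3 (t(W, R) = -W*R/3 = -R*W/3)
I(q) = 2*√2 (I(q) = √(-⅓*3*(-5) + 3) = √(5 + 3) = √8 = 2*√2)
n(Z, Q) = Z²
f(M, k) = 11/4 - √2/2 (f(M, k) = (11 - 2*√2)/4 = 11/4 - √2/2)
f(n(-3, 2), r(-5))*m(4, 7) = (11/4 - √2/2)*7 = 77/4 - 7*√2/2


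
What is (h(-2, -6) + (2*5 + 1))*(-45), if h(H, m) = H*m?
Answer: -1035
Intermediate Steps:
(h(-2, -6) + (2*5 + 1))*(-45) = (-2*(-6) + (2*5 + 1))*(-45) = (12 + (10 + 1))*(-45) = (12 + 11)*(-45) = 23*(-45) = -1035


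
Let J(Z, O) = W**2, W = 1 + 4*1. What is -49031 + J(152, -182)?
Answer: -49006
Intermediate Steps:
W = 5 (W = 1 + 4 = 5)
J(Z, O) = 25 (J(Z, O) = 5**2 = 25)
-49031 + J(152, -182) = -49031 + 25 = -49006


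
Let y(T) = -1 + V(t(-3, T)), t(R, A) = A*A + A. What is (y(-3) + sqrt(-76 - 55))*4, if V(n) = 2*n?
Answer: 44 + 4*I*sqrt(131) ≈ 44.0 + 45.782*I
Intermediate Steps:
t(R, A) = A + A**2 (t(R, A) = A**2 + A = A + A**2)
y(T) = -1 + 2*T*(1 + T) (y(T) = -1 + 2*(T*(1 + T)) = -1 + 2*T*(1 + T))
(y(-3) + sqrt(-76 - 55))*4 = ((-1 + 2*(-3)*(1 - 3)) + sqrt(-76 - 55))*4 = ((-1 + 2*(-3)*(-2)) + sqrt(-131))*4 = ((-1 + 12) + I*sqrt(131))*4 = (11 + I*sqrt(131))*4 = 44 + 4*I*sqrt(131)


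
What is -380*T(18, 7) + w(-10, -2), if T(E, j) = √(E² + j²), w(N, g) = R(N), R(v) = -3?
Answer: -3 - 380*√373 ≈ -7342.0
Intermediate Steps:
w(N, g) = -3
-380*T(18, 7) + w(-10, -2) = -380*√(18² + 7²) - 3 = -380*√(324 + 49) - 3 = -380*√373 - 3 = -3 - 380*√373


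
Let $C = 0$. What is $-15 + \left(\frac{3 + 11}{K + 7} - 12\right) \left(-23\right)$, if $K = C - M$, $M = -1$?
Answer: $\frac{883}{4} \approx 220.75$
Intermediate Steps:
$K = 1$ ($K = 0 - -1 = 0 + 1 = 1$)
$-15 + \left(\frac{3 + 11}{K + 7} - 12\right) \left(-23\right) = -15 + \left(\frac{3 + 11}{1 + 7} - 12\right) \left(-23\right) = -15 + \left(\frac{14}{8} - 12\right) \left(-23\right) = -15 + \left(14 \cdot \frac{1}{8} - 12\right) \left(-23\right) = -15 + \left(\frac{7}{4} - 12\right) \left(-23\right) = -15 - - \frac{943}{4} = -15 + \frac{943}{4} = \frac{883}{4}$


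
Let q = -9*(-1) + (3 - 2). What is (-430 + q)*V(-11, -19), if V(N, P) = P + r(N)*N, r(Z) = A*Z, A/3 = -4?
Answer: 617820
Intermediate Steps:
A = -12 (A = 3*(-4) = -12)
r(Z) = -12*Z
V(N, P) = P - 12*N² (V(N, P) = P + (-12*N)*N = P - 12*N²)
q = 10 (q = 9 + 1 = 10)
(-430 + q)*V(-11, -19) = (-430 + 10)*(-19 - 12*(-11)²) = -420*(-19 - 12*121) = -420*(-19 - 1452) = -420*(-1471) = 617820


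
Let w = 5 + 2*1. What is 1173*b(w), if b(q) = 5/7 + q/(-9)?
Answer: -1564/21 ≈ -74.476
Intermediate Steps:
w = 7 (w = 5 + 2 = 7)
b(q) = 5/7 - q/9 (b(q) = 5*(⅐) + q*(-⅑) = 5/7 - q/9)
1173*b(w) = 1173*(5/7 - ⅑*7) = 1173*(5/7 - 7/9) = 1173*(-4/63) = -1564/21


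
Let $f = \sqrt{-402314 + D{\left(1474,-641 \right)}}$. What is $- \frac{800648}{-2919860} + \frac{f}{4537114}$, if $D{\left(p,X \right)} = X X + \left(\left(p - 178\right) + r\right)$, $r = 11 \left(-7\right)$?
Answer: $\frac{200162}{729965} + \frac{\sqrt{9786}}{4537114} \approx 0.27423$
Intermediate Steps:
$r = -77$
$D{\left(p,X \right)} = -255 + p + X^{2}$ ($D{\left(p,X \right)} = X X + \left(\left(p - 178\right) - 77\right) = X^{2} + \left(\left(-178 + p\right) - 77\right) = X^{2} + \left(-255 + p\right) = -255 + p + X^{2}$)
$f = \sqrt{9786}$ ($f = \sqrt{-402314 + \left(-255 + 1474 + \left(-641\right)^{2}\right)} = \sqrt{-402314 + \left(-255 + 1474 + 410881\right)} = \sqrt{-402314 + 412100} = \sqrt{9786} \approx 98.924$)
$- \frac{800648}{-2919860} + \frac{f}{4537114} = - \frac{800648}{-2919860} + \frac{\sqrt{9786}}{4537114} = \left(-800648\right) \left(- \frac{1}{2919860}\right) + \sqrt{9786} \cdot \frac{1}{4537114} = \frac{200162}{729965} + \frac{\sqrt{9786}}{4537114}$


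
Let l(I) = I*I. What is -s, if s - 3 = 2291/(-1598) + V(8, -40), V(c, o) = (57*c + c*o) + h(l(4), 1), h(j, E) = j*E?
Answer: -245399/1598 ≈ -153.57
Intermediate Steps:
l(I) = I²
h(j, E) = E*j
V(c, o) = 16 + 57*c + c*o (V(c, o) = (57*c + c*o) + 1*4² = (57*c + c*o) + 1*16 = (57*c + c*o) + 16 = 16 + 57*c + c*o)
s = 245399/1598 (s = 3 + (2291/(-1598) + (16 + 57*8 + 8*(-40))) = 3 + (2291*(-1/1598) + (16 + 456 - 320)) = 3 + (-2291/1598 + 152) = 3 + 240605/1598 = 245399/1598 ≈ 153.57)
-s = -1*245399/1598 = -245399/1598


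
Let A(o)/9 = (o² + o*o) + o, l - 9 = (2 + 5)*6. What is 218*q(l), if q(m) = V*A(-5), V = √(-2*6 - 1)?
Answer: 88290*I*√13 ≈ 3.1833e+5*I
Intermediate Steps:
l = 51 (l = 9 + (2 + 5)*6 = 9 + 7*6 = 9 + 42 = 51)
A(o) = 9*o + 18*o² (A(o) = 9*((o² + o*o) + o) = 9*((o² + o²) + o) = 9*(2*o² + o) = 9*(o + 2*o²) = 9*o + 18*o²)
V = I*√13 (V = √(-12 - 1) = √(-13) = I*√13 ≈ 3.6056*I)
q(m) = 405*I*√13 (q(m) = (I*√13)*(9*(-5)*(1 + 2*(-5))) = (I*√13)*(9*(-5)*(1 - 10)) = (I*√13)*(9*(-5)*(-9)) = (I*√13)*405 = 405*I*√13)
218*q(l) = 218*(405*I*√13) = 88290*I*√13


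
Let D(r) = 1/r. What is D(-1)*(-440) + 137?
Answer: 577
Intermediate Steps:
D(-1)*(-440) + 137 = -440/(-1) + 137 = -1*(-440) + 137 = 440 + 137 = 577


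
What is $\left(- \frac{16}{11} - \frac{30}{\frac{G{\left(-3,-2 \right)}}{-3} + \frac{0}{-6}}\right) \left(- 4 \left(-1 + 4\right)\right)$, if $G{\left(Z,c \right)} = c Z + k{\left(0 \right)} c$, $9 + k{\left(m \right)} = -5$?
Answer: $- \frac{2676}{187} \approx -14.31$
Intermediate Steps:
$k{\left(m \right)} = -14$ ($k{\left(m \right)} = -9 - 5 = -14$)
$G{\left(Z,c \right)} = - 14 c + Z c$ ($G{\left(Z,c \right)} = c Z - 14 c = Z c - 14 c = - 14 c + Z c$)
$\left(- \frac{16}{11} - \frac{30}{\frac{G{\left(-3,-2 \right)}}{-3} + \frac{0}{-6}}\right) \left(- 4 \left(-1 + 4\right)\right) = \left(- \frac{16}{11} - \frac{30}{\frac{\left(-2\right) \left(-14 - 3\right)}{-3} + \frac{0}{-6}}\right) \left(- 4 \left(-1 + 4\right)\right) = \left(\left(-16\right) \frac{1}{11} - \frac{30}{\left(-2\right) \left(-17\right) \left(- \frac{1}{3}\right) + 0 \left(- \frac{1}{6}\right)}\right) \left(\left(-4\right) 3\right) = \left(- \frac{16}{11} - \frac{30}{34 \left(- \frac{1}{3}\right) + 0}\right) \left(-12\right) = \left(- \frac{16}{11} - \frac{30}{- \frac{34}{3} + 0}\right) \left(-12\right) = \left(- \frac{16}{11} - \frac{30}{- \frac{34}{3}}\right) \left(-12\right) = \left(- \frac{16}{11} - - \frac{45}{17}\right) \left(-12\right) = \left(- \frac{16}{11} + \frac{45}{17}\right) \left(-12\right) = \frac{223}{187} \left(-12\right) = - \frac{2676}{187}$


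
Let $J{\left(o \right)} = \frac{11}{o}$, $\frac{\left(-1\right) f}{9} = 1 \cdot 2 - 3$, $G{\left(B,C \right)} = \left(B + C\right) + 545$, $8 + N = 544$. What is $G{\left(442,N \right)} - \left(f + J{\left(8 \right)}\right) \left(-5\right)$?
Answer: $\frac{12599}{8} \approx 1574.9$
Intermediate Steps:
$N = 536$ ($N = -8 + 544 = 536$)
$G{\left(B,C \right)} = 545 + B + C$
$f = 9$ ($f = - 9 \left(1 \cdot 2 - 3\right) = - 9 \left(2 - 3\right) = \left(-9\right) \left(-1\right) = 9$)
$G{\left(442,N \right)} - \left(f + J{\left(8 \right)}\right) \left(-5\right) = \left(545 + 442 + 536\right) - \left(9 + \frac{11}{8}\right) \left(-5\right) = 1523 - \left(9 + 11 \cdot \frac{1}{8}\right) \left(-5\right) = 1523 - \left(9 + \frac{11}{8}\right) \left(-5\right) = 1523 - \frac{83}{8} \left(-5\right) = 1523 - - \frac{415}{8} = 1523 + \frac{415}{8} = \frac{12599}{8}$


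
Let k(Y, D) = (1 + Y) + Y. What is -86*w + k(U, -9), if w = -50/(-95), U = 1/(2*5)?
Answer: -4186/95 ≈ -44.063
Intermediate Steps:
U = ⅒ (U = 1/10 = ⅒ ≈ 0.10000)
w = 10/19 (w = -50*(-1/95) = 10/19 ≈ 0.52632)
k(Y, D) = 1 + 2*Y
-86*w + k(U, -9) = -86*10/19 + (1 + 2*(⅒)) = -860/19 + (1 + ⅕) = -860/19 + 6/5 = -4186/95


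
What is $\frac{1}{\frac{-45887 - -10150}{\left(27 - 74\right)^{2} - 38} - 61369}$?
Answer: $- \frac{167}{10251372} \approx -1.629 \cdot 10^{-5}$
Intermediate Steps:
$\frac{1}{\frac{-45887 - -10150}{\left(27 - 74\right)^{2} - 38} - 61369} = \frac{1}{\frac{-45887 + 10150}{\left(-47\right)^{2} - 38} - 61369} = \frac{1}{- \frac{35737}{2209 - 38} - 61369} = \frac{1}{- \frac{35737}{2171} - 61369} = \frac{1}{\left(-35737\right) \frac{1}{2171} - 61369} = \frac{1}{- \frac{2749}{167} - 61369} = \frac{1}{- \frac{10251372}{167}} = - \frac{167}{10251372}$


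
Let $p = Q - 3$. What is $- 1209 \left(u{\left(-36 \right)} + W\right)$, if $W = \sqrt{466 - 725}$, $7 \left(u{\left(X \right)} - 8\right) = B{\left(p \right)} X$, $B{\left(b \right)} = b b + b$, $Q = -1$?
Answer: $\frac{454584}{7} - 1209 i \sqrt{259} \approx 64941.0 - 19457.0 i$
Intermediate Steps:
$p = -4$ ($p = -1 - 3 = -4$)
$B{\left(b \right)} = b + b^{2}$ ($B{\left(b \right)} = b^{2} + b = b + b^{2}$)
$u{\left(X \right)} = 8 + \frac{12 X}{7}$ ($u{\left(X \right)} = 8 + \frac{- 4 \left(1 - 4\right) X}{7} = 8 + \frac{\left(-4\right) \left(-3\right) X}{7} = 8 + \frac{12 X}{7}$)
$W = i \sqrt{259}$ ($W = \sqrt{-259} = i \sqrt{259} \approx 16.093 i$)
$- 1209 \left(u{\left(-36 \right)} + W\right) = - 1209 \left(\left(8 + \frac{12}{7} \left(-36\right)\right) + i \sqrt{259}\right) = - 1209 \left(\left(8 - \frac{432}{7}\right) + i \sqrt{259}\right) = - 1209 \left(- \frac{376}{7} + i \sqrt{259}\right) = \frac{454584}{7} - 1209 i \sqrt{259}$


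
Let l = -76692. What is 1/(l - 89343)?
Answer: -1/166035 ≈ -6.0228e-6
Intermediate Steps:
1/(l - 89343) = 1/(-76692 - 89343) = 1/(-166035) = -1/166035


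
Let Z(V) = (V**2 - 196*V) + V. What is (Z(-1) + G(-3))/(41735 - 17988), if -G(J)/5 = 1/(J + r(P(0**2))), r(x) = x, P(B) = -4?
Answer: 1377/166229 ≈ 0.0082837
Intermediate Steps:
Z(V) = V**2 - 195*V
G(J) = -5/(-4 + J) (G(J) = -5/(J - 4) = -5/(-4 + J))
(Z(-1) + G(-3))/(41735 - 17988) = (-(-195 - 1) - 5/(-4 - 3))/(41735 - 17988) = (-1*(-196) - 5/(-7))/23747 = (196 - 5*(-1/7))*(1/23747) = (196 + 5/7)*(1/23747) = (1377/7)*(1/23747) = 1377/166229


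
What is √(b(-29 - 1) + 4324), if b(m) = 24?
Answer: 2*√1087 ≈ 65.939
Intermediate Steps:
√(b(-29 - 1) + 4324) = √(24 + 4324) = √4348 = 2*√1087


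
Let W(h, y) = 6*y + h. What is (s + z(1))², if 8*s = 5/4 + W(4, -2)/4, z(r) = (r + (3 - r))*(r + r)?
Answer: 35721/1024 ≈ 34.884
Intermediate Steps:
W(h, y) = h + 6*y
z(r) = 6*r (z(r) = 3*(2*r) = 6*r)
s = -3/32 (s = (5/4 + (4 + 6*(-2))/4)/8 = (5*(¼) + (4 - 12)*(¼))/8 = (5/4 - 8*¼)/8 = (5/4 - 2)/8 = (⅛)*(-¾) = -3/32 ≈ -0.093750)
(s + z(1))² = (-3/32 + 6*1)² = (-3/32 + 6)² = (189/32)² = 35721/1024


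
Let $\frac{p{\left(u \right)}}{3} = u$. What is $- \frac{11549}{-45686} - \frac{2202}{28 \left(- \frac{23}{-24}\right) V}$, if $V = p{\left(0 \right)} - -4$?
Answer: $- \frac{149041469}{7355446} \approx -20.263$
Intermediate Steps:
$p{\left(u \right)} = 3 u$
$V = 4$ ($V = 3 \cdot 0 - -4 = 0 + 4 = 4$)
$- \frac{11549}{-45686} - \frac{2202}{28 \left(- \frac{23}{-24}\right) V} = - \frac{11549}{-45686} - \frac{2202}{28 \left(- \frac{23}{-24}\right) 4} = \left(-11549\right) \left(- \frac{1}{45686}\right) - \frac{2202}{28 \left(\left(-23\right) \left(- \frac{1}{24}\right)\right) 4} = \frac{11549}{45686} - \frac{2202}{28 \cdot \frac{23}{24} \cdot 4} = \frac{11549}{45686} - \frac{2202}{\frac{161}{6} \cdot 4} = \frac{11549}{45686} - \frac{2202}{\frac{322}{3}} = \frac{11549}{45686} - \frac{3303}{161} = - \frac{149041469}{7355446}$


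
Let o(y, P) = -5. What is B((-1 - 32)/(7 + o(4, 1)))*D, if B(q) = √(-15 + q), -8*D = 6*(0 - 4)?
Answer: 9*I*√14/2 ≈ 16.837*I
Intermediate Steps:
D = 3 (D = -3*(0 - 4)/4 = -3*(-4)/4 = -⅛*(-24) = 3)
B((-1 - 32)/(7 + o(4, 1)))*D = √(-15 + (-1 - 32)/(7 - 5))*3 = √(-15 - 33/2)*3 = √(-63/2)*3 = (3*I*√14/2)*3 = 9*I*√14/2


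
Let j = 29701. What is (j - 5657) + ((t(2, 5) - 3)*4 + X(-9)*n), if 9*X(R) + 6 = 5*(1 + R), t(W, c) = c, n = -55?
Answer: 218998/9 ≈ 24333.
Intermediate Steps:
X(R) = -⅑ + 5*R/9 (X(R) = -⅔ + (5*(1 + R))/9 = -⅔ + (5 + 5*R)/9 = -⅔ + (5/9 + 5*R/9) = -⅑ + 5*R/9)
(j - 5657) + ((t(2, 5) - 3)*4 + X(-9)*n) = (29701 - 5657) + ((5 - 3)*4 + (-⅑ + (5/9)*(-9))*(-55)) = 24044 + (2*4 + (-⅑ - 5)*(-55)) = 24044 + (8 - 46/9*(-55)) = 24044 + (8 + 2530/9) = 24044 + 2602/9 = 218998/9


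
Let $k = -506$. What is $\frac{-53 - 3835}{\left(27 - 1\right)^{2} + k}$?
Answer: $- \frac{1944}{85} \approx -22.871$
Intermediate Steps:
$\frac{-53 - 3835}{\left(27 - 1\right)^{2} + k} = \frac{-53 - 3835}{\left(27 - 1\right)^{2} - 506} = - \frac{3888}{26^{2} - 506} = - \frac{3888}{676 - 506} = - \frac{3888}{170} = \left(-3888\right) \frac{1}{170} = - \frac{1944}{85}$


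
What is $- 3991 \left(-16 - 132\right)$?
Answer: $590668$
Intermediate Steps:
$- 3991 \left(-16 - 132\right) = \left(-3991\right) \left(-148\right) = 590668$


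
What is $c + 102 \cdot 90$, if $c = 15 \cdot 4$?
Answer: $9240$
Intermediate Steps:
$c = 60$
$c + 102 \cdot 90 = 60 + 102 \cdot 90 = 60 + 9180 = 9240$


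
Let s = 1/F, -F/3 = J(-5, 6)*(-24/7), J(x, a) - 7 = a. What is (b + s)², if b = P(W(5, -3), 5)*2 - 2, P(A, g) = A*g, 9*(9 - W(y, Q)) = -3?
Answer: 7309395025/876096 ≈ 8343.1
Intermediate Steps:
W(y, Q) = 28/3 (W(y, Q) = 9 - ⅑*(-3) = 9 + ⅓ = 28/3)
J(x, a) = 7 + a
F = 936/7 (F = -3*(7 + 6)*(-24/7) = -39*(-24*⅐) = -39*(-24)/7 = -3*(-312/7) = 936/7 ≈ 133.71)
s = 7/936 (s = 1/(936/7) = 7/936 ≈ 0.0074786)
b = 274/3 (b = ((28/3)*5)*2 - 2 = (140/3)*2 - 2 = 280/3 - 2 = 274/3 ≈ 91.333)
(b + s)² = (274/3 + 7/936)² = (85495/936)² = 7309395025/876096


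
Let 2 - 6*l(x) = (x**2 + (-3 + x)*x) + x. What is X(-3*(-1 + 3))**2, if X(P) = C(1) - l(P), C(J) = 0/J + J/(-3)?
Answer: 1600/9 ≈ 177.78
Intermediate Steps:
l(x) = 1/3 - x/6 - x**2/6 - x*(-3 + x)/6 (l(x) = 1/3 - ((x**2 + (-3 + x)*x) + x)/6 = 1/3 - ((x**2 + x*(-3 + x)) + x)/6 = 1/3 - (x + x**2 + x*(-3 + x))/6 = 1/3 + (-x/6 - x**2/6 - x*(-3 + x)/6) = 1/3 - x/6 - x**2/6 - x*(-3 + x)/6)
C(J) = -J/3 (C(J) = 0 + J*(-1/3) = 0 - J/3 = -J/3)
X(P) = -2/3 - P/3 + P**2/3 (X(P) = -1/3*1 - (1/3 - P**2/3 + P/3) = -1/3 + (-1/3 - P/3 + P**2/3) = -2/3 - P/3 + P**2/3)
X(-3*(-1 + 3))**2 = (-2/3 - (-1)*(-1 + 3) + (-3*(-1 + 3))**2/3)**2 = (-2/3 - (-1)*2 + (-3*2)**2/3)**2 = (-2/3 - 1/3*(-6) + (1/3)*(-6)**2)**2 = (-2/3 + 2 + (1/3)*36)**2 = (-2/3 + 2 + 12)**2 = (40/3)**2 = 1600/9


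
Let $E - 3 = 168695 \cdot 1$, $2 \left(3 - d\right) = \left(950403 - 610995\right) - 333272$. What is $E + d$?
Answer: $165633$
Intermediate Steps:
$d = -3065$ ($d = 3 - \frac{\left(950403 - 610995\right) - 333272}{2} = 3 - \frac{339408 - 333272}{2} = 3 - 3068 = -3065$)
$E = 168698$ ($E = 3 + 168695 \cdot 1 = 3 + 168695 = 168698$)
$E + d = 168698 - 3065 = 165633$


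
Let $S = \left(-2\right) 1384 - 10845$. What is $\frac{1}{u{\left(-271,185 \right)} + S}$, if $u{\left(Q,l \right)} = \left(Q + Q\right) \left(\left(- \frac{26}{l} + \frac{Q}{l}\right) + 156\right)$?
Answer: $- \frac{185}{17999551} \approx -1.0278 \cdot 10^{-5}$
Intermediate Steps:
$S = -13613$ ($S = -2768 - 10845 = -13613$)
$u{\left(Q,l \right)} = 2 Q \left(156 - \frac{26}{l} + \frac{Q}{l}\right)$
$\frac{1}{u{\left(-271,185 \right)} + S} = \frac{1}{2 \left(-271\right) \frac{1}{185} \left(-26 - 271 + 156 \cdot 185\right) - 13613} = \frac{1}{2 \left(-271\right) \frac{1}{185} \left(-26 - 271 + 28860\right) - 13613} = \frac{1}{2 \left(-271\right) \frac{1}{185} \cdot 28563 - 13613} = \frac{1}{- \frac{15481146}{185} - 13613} = \frac{1}{- \frac{17999551}{185}} = - \frac{185}{17999551}$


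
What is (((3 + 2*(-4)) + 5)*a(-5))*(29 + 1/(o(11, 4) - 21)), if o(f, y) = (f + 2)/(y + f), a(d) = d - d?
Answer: 0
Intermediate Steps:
a(d) = 0
o(f, y) = (2 + f)/(f + y)
(((3 + 2*(-4)) + 5)*a(-5))*(29 + 1/(o(11, 4) - 21)) = (((3 + 2*(-4)) + 5)*0)*(29 + 1/((2 + 11)/(11 + 4) - 21)) = (((3 - 8) + 5)*0)*(29 + 1/(13/15 - 21)) = ((-5 + 5)*0)*(29 + 1/((1/15)*13 - 21)) = (0*0)*(29 + 1/(13/15 - 21)) = 0*(29 + 1/(-302/15)) = 0*(29 - 15/302) = 0*(8743/302) = 0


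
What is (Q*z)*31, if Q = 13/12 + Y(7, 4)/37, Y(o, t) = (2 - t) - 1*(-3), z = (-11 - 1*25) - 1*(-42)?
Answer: 15283/74 ≈ 206.53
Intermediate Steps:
z = 6 (z = (-11 - 25) + 42 = -36 + 42 = 6)
Y(o, t) = 5 - t (Y(o, t) = (2 - t) + 3 = 5 - t)
Q = 493/444 (Q = 13/12 + (5 - 1*4)/37 = 13*(1/12) + (5 - 4)*(1/37) = 13/12 + 1*(1/37) = 13/12 + 1/37 = 493/444 ≈ 1.1104)
(Q*z)*31 = ((493/444)*6)*31 = (493/74)*31 = 15283/74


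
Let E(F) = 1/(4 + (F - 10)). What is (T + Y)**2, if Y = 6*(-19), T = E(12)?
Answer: 466489/36 ≈ 12958.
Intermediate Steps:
E(F) = 1/(-6 + F) (E(F) = 1/(4 + (-10 + F)) = 1/(-6 + F))
T = 1/6 (T = 1/(-6 + 12) = 1/6 ≈ 0.16667)
Y = -114
(T + Y)**2 = (1/6 - 114)**2 = (-683/6)**2 = 466489/36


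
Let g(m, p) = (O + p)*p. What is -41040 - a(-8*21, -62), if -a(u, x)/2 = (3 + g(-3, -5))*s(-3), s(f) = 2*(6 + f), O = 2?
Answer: -40824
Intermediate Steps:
s(f) = 12 + 2*f
g(m, p) = p*(2 + p) (g(m, p) = (2 + p)*p = p*(2 + p))
a(u, x) = -216 (a(u, x) = -2*(3 - 5*(2 - 5))*(12 + 2*(-3)) = -2*(3 - 5*(-3))*(12 - 6) = -2*(3 + 15)*6 = -36*6 = -2*108 = -216)
-41040 - a(-8*21, -62) = -41040 - 1*(-216) = -41040 + 216 = -40824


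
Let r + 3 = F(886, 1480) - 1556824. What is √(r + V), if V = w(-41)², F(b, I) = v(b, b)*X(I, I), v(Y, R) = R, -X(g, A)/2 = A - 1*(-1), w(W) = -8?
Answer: I*√4181095 ≈ 2044.8*I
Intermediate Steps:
X(g, A) = -2 - 2*A (X(g, A) = -2*(A - 1*(-1)) = -2*(A + 1) = -2*(1 + A) = -2 - 2*A)
F(b, I) = b*(-2 - 2*I)
r = -4181159 (r = -3 + (-2*886*(1 + 1480) - 1556824) = -3 + (-2*886*1481 - 1556824) = -3 + (-2624332 - 1556824) = -3 - 4181156 = -4181159)
V = 64 (V = (-8)² = 64)
√(r + V) = √(-4181159 + 64) = √(-4181095) = I*√4181095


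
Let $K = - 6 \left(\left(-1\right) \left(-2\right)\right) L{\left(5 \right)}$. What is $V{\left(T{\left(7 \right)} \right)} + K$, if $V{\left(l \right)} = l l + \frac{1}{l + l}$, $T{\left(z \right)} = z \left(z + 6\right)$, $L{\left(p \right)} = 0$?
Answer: $\frac{1507143}{182} \approx 8281.0$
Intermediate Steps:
$T{\left(z \right)} = z \left(6 + z\right)$
$V{\left(l \right)} = l^{2} + \frac{1}{2 l}$
$K = 0$ ($K = - 6 \left(\left(-1\right) \left(-2\right)\right) 0 = \left(-6\right) 2 \cdot 0 = \left(-12\right) 0 = 0$)
$V{\left(T{\left(7 \right)} \right)} + K = \frac{\frac{1}{2} + \left(7 \left(6 + 7\right)\right)^{3}}{7 \left(6 + 7\right)} + 0 = \frac{\frac{1}{2} + \left(7 \cdot 13\right)^{3}}{7 \cdot 13} + 0 = \frac{\frac{1}{2} + 91^{3}}{91} + 0 = \frac{\frac{1}{2} + 753571}{91} + 0 = \frac{1}{91} \cdot \frac{1507143}{2} + 0 = \frac{1507143}{182} + 0 = \frac{1507143}{182}$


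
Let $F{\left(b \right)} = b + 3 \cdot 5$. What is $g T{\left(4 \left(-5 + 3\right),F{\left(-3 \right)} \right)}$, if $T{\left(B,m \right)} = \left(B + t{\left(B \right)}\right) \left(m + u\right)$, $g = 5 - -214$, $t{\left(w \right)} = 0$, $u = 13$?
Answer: $-43800$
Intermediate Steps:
$g = 219$ ($g = 5 + 214 = 219$)
$F{\left(b \right)} = 15 + b$ ($F{\left(b \right)} = b + 15 = 15 + b$)
$T{\left(B,m \right)} = B \left(13 + m\right)$ ($T{\left(B,m \right)} = \left(B + 0\right) \left(m + 13\right) = B \left(13 + m\right)$)
$g T{\left(4 \left(-5 + 3\right),F{\left(-3 \right)} \right)} = 219 \cdot 4 \left(-5 + 3\right) \left(13 + \left(15 - 3\right)\right) = 219 \cdot 4 \left(-2\right) \left(13 + 12\right) = 219 \left(\left(-8\right) 25\right) = 219 \left(-200\right) = -43800$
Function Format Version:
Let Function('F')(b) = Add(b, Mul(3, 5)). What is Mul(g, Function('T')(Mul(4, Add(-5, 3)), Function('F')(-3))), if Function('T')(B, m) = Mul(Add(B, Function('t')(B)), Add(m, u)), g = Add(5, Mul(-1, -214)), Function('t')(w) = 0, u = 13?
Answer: -43800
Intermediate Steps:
g = 219 (g = Add(5, 214) = 219)
Function('F')(b) = Add(15, b) (Function('F')(b) = Add(b, 15) = Add(15, b))
Function('T')(B, m) = Mul(B, Add(13, m)) (Function('T')(B, m) = Mul(Add(B, 0), Add(m, 13)) = Mul(B, Add(13, m)))
Mul(g, Function('T')(Mul(4, Add(-5, 3)), Function('F')(-3))) = Mul(219, Mul(Mul(4, Add(-5, 3)), Add(13, Add(15, -3)))) = Mul(219, Mul(Mul(4, -2), Add(13, 12))) = Mul(219, Mul(-8, 25)) = Mul(219, -200) = -43800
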